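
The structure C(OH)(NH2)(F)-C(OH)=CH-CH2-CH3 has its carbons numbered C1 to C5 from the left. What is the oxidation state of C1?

Bonds to more-electronegative neighbours contribute +1 each, bonds to H or metals contribute −1 each, and C–C bonds contribute 0.
C1 has one bond to C (0), one bond to O (+1), one bond to N (+1), one bond to F (+1).
Oxidation state = 0 + 1 + 1 + 1 = +3.

+3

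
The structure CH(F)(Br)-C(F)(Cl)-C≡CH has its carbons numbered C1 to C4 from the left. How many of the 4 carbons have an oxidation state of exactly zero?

Bonds to more-electronegative neighbours contribute +1 each, bonds to H or metals contribute −1 each, and C–C bonds contribute 0. Tallying each carbon:
C1: 1C, 1H, 1F, 1Br → 0 − 1 + 1 + 1 = +1
C2: 2C, 1F, 1Cl → 0 + 1 + 1 = +2
C3: 4C → 0 = 0
C4: 3C, 1H → 0 − 1 = -1
1 carbon (C3) meets the condition.

1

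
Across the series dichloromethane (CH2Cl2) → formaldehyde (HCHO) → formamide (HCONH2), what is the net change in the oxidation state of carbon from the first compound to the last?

+2

Carbon oxidation states along the series — dichloromethane: 0, formaldehyde: 0, formamide: +2.
Net change = +2 − (0) = +2.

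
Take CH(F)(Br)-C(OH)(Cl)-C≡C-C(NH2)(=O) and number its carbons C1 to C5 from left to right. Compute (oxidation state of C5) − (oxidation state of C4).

C5: 1C, 2O, 1N → 0 + 2 + 1 = +3
C4: 4C → 0 = 0
Difference: +3 − (0) = +3.

+3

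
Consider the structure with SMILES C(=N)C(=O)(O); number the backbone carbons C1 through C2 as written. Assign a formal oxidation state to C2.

+3

Each bond to a more electronegative atom (O, N, halogen) counts +1, each bond to a less electronegative atom (H, metal, B, Si) counts −1, and each C–C bond counts 0.
C2 has one bond to C (0), a double bond to O (2×+1 = +2), one bond to O (+1).
Oxidation state = 0 + 2 + 1 = +3.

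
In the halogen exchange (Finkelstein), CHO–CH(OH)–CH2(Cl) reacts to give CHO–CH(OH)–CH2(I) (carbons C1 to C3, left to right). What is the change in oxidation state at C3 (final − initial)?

0

Before: C3 has 1 bond to C, 2 bonds to H, 1 bond to Cl → oxidation state -1.
After: C3 has 1 bond to C, 2 bonds to H, 1 bond to I → oxidation state -1.
Δ = -1 − (-1) = 0, so no net redox change at C3.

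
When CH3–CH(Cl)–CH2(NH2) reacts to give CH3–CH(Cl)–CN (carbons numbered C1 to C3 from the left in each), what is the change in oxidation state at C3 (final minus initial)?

Before: C3 has 1 bond to C, 2 bonds to H, 1 bond to N → oxidation state -1.
After: C3 has 1 bond to C, 3 bonds to N → oxidation state +3.
Δ = +3 − (-1) = +4, so this is an oxidation at C3.

+4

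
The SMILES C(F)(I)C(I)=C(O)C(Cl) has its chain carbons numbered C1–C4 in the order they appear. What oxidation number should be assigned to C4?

-1

C4 has one bond to C (0), one bond to H (-1), one bond to Cl (+1), one bond to H (-1).
Oxidation state = 0 − 1 + 1 − 1 = -1.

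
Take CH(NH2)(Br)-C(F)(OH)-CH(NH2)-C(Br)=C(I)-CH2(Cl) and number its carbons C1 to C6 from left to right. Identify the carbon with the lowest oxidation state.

Tallying each carbon's bonds:
C1: 1C, 1H, 1N, 1Br → 0 − 1 + 1 + 1 = +1
C2: 2C, 1O, 1F → 0 + 1 + 1 = +2
C3: 2C, 1H, 1N → 0 − 1 + 1 = 0
C4: 3C, 1Br → 0 + 1 = +1
C5: 3C, 1I → 0 + 1 = +1
C6: 1C, 2H, 1Cl → 0 − 2 + 1 = -1
The most reduced carbon is C6 at -1.

C6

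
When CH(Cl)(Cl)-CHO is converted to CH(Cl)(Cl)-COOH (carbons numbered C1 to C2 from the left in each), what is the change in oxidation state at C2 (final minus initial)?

+2

Before: C2 has 1 bond to C, 1 bond to H, 2 bonds to O → oxidation state +1.
After: C2 has 1 bond to C, 3 bonds to O → oxidation state +3.
Δ = +3 − (+1) = +2, so this is an oxidation at C2.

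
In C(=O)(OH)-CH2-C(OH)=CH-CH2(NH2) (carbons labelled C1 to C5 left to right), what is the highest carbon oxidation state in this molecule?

+3

Tallying each carbon's bonds:
C1: 1C, 3O → 0 + 3 = +3
C2: 2C, 2H → 0 − 2 = -2
C3: 3C, 1O → 0 + 1 = +1
C4: 3C, 1H → 0 − 1 = -1
C5: 1C, 2H, 1N → 0 − 2 + 1 = -1
The highest value is +3.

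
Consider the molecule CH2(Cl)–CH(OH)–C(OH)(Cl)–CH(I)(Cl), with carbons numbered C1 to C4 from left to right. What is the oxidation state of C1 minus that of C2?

-1

C1: 1C, 2H, 1Cl → 0 − 2 + 1 = -1
C2: 2C, 1H, 1O → 0 − 1 + 1 = 0
Difference: -1 − (0) = -1.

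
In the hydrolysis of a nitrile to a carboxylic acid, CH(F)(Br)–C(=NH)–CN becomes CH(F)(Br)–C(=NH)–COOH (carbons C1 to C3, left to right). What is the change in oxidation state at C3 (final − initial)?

Before: C3 has 1 bond to C, 3 bonds to N → oxidation state +3.
After: C3 has 1 bond to C, 3 bonds to O → oxidation state +3.
Δ = +3 − (+3) = 0, so no net redox change at C3.

0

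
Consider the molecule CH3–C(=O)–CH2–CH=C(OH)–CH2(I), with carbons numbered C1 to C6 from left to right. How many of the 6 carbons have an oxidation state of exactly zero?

0

Assign +1 per bond to O/N/halogen, −1 per bond to H or an electropositive element, and 0 per bond to carbon. Tallying each carbon:
C1: 1C, 3H → 0 − 3 = -3
C2: 2C, 2O → 0 + 2 = +2
C3: 2C, 2H → 0 − 2 = -2
C4: 3C, 1H → 0 − 1 = -1
C5: 3C, 1O → 0 + 1 = +1
C6: 1C, 2H, 1I → 0 − 2 + 1 = -1
0 carbons meet the condition.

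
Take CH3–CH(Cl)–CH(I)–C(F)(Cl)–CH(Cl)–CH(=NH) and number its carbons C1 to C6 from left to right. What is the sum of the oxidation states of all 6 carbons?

Each bond to a more electronegative atom (O, N, halogen) counts +1, each bond to a less electronegative atom (H, metal, B, Si) counts −1, and each C–C bond counts 0. Tallying each carbon:
C1: 1C, 3H → 0 − 3 = -3
C2: 2C, 1H, 1Cl → 0 − 1 + 1 = 0
C3: 2C, 1H, 1I → 0 − 1 + 1 = 0
C4: 2C, 1F, 1Cl → 0 + 1 + 1 = +2
C5: 2C, 1H, 1Cl → 0 − 1 + 1 = 0
C6: 1C, 1H, 2N → 0 − 1 + 2 = +1
Sum = -3 + 0 + 0 + 2 + 0 + 1 = 0.

0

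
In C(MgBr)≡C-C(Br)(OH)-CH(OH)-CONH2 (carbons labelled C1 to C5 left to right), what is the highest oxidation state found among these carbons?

Assign +1 per bond to O/N/halogen, −1 per bond to H or an electropositive element, and 0 per bond to carbon. Tallying each carbon:
C1: 3C, 1Mg → 0 − 1 = -1
C2: 4C → 0 = 0
C3: 2C, 1O, 1Br → 0 + 1 + 1 = +2
C4: 2C, 1H, 1O → 0 − 1 + 1 = 0
C5: 1C, 2O, 1N → 0 + 2 + 1 = +3
The highest value is +3.

+3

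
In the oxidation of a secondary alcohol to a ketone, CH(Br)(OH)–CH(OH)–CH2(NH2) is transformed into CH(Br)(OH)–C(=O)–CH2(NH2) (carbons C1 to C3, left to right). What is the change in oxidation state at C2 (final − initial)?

Before: C2 has 2 bonds to C, 1 bond to H, 1 bond to O → oxidation state 0.
After: C2 has 2 bonds to C, 2 bonds to O → oxidation state +2.
Δ = +2 − (0) = +2, so this is an oxidation at C2.

+2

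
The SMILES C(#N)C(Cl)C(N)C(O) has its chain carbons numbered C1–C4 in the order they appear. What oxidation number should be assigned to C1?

+3

Each bond to a more electronegative atom (O, N, halogen) counts +1, each bond to a less electronegative atom (H, metal, B, Si) counts −1, and each C–C bond counts 0.
C1 has one bond to C (0), a triple bond to N (3×+1 = +3).
Oxidation state = 0 + 3 = +3.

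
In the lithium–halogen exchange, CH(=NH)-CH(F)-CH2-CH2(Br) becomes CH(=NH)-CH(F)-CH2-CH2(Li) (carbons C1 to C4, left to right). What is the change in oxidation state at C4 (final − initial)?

Before: C4 has 1 bond to C, 2 bonds to H, 1 bond to Br → oxidation state -1.
After: C4 has 1 bond to C, 2 bonds to H, 1 bond to Li → oxidation state -3.
Δ = -3 − (-1) = -2, so this is a reduction at C4.

-2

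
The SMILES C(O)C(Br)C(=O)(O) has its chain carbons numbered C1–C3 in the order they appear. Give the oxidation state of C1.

Count +1 for every bond to an atom more electronegative than carbon and −1 for every bond to one less electronegative; C–C bonds are 0.
C1 has one bond to C (0), one bond to H (-1), one bond to O (+1), one bond to H (-1).
Oxidation state = 0 − 1 + 1 − 1 = -1.

-1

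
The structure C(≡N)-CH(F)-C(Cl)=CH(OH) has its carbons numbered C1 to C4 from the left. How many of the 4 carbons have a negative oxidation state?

Assign +1 per bond to O/N/halogen, −1 per bond to H or an electropositive element, and 0 per bond to carbon. Tallying each carbon:
C1: 1C, 3N → 0 + 3 = +3
C2: 2C, 1H, 1F → 0 − 1 + 1 = 0
C3: 3C, 1Cl → 0 + 1 = +1
C4: 2C, 1H, 1O → 0 − 1 + 1 = 0
0 carbons meet the condition.

0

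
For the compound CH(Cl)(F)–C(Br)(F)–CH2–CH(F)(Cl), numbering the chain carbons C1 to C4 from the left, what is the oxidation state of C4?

C4 has one bond to C (0), one bond to F (+1), one bond to Cl (+1), one bond to H (-1).
Oxidation state = 0 + 1 + 1 − 1 = +1.

+1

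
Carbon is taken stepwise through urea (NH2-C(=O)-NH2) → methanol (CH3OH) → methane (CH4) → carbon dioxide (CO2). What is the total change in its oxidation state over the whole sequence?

Carbon oxidation states along the series — urea: +4, methanol: -2, methane: -4, carbon dioxide: +4.
Net change = +4 − (+4) = 0.

0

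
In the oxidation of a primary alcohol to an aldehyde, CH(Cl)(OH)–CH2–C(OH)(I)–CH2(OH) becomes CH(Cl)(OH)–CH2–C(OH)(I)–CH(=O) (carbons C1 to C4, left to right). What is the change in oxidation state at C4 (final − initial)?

+2

Before: C4 has 1 bond to C, 2 bonds to H, 1 bond to O → oxidation state -1.
After: C4 has 1 bond to C, 1 bond to H, 2 bonds to O → oxidation state +1.
Δ = +1 − (-1) = +2, so this is an oxidation at C4.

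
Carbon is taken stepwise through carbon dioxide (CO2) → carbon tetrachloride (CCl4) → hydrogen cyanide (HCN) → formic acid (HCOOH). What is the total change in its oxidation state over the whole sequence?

-2

Carbon oxidation states along the series — carbon dioxide: +4, carbon tetrachloride: +4, hydrogen cyanide: +2, formic acid: +2.
Net change = +2 − (+4) = -2.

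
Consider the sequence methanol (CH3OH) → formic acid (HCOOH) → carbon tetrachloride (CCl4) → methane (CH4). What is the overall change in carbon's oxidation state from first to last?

-2

Carbon oxidation states along the series — methanol: -2, formic acid: +2, carbon tetrachloride: +4, methane: -4.
Net change = -4 − (-2) = -2.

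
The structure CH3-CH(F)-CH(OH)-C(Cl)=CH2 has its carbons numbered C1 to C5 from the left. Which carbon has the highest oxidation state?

C4

Count +1 for every bond to an atom more electronegative than carbon and −1 for every bond to one less electronegative; C–C bonds are 0. Tallying each carbon:
C1: 1C, 3H → 0 − 3 = -3
C2: 2C, 1H, 1F → 0 − 1 + 1 = 0
C3: 2C, 1H, 1O → 0 − 1 + 1 = 0
C4: 3C, 1Cl → 0 + 1 = +1
C5: 2C, 2H → 0 − 2 = -2
The most oxidised carbon is C4 at +1.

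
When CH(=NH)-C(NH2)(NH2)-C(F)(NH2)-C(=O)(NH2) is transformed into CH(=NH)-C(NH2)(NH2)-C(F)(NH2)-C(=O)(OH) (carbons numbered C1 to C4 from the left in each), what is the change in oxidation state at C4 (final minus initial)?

Before: C4 has 1 bond to C, 2 bonds to O, 1 bond to N → oxidation state +3.
After: C4 has 1 bond to C, 3 bonds to O → oxidation state +3.
Δ = +3 − (+3) = 0, so no net redox change at C4.

0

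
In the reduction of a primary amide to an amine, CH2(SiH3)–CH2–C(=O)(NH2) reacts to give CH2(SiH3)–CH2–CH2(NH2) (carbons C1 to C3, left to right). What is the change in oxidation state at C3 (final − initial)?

Before: C3 has 1 bond to C, 2 bonds to O, 1 bond to N → oxidation state +3.
After: C3 has 1 bond to C, 2 bonds to H, 1 bond to N → oxidation state -1.
Δ = -1 − (+3) = -4, so this is a reduction at C3.

-4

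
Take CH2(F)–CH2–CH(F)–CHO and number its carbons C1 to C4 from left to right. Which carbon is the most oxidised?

Assign +1 per bond to O/N/halogen, −1 per bond to H or an electropositive element, and 0 per bond to carbon. Tallying each carbon:
C1: 1C, 2H, 1F → 0 − 2 + 1 = -1
C2: 2C, 2H → 0 − 2 = -2
C3: 2C, 1H, 1F → 0 − 1 + 1 = 0
C4: 1C, 1H, 2O → 0 − 1 + 2 = +1
The most oxidised carbon is C4 at +1.

C4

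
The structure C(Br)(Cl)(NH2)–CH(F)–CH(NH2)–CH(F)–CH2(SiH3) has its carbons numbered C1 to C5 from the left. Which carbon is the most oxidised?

C1

Bonds to more-electronegative neighbours contribute +1 each, bonds to H or metals contribute −1 each, and C–C bonds contribute 0. Tallying each carbon:
C1: 1C, 1N, 1Cl, 1Br → 0 + 1 + 1 + 1 = +3
C2: 2C, 1H, 1F → 0 − 1 + 1 = 0
C3: 2C, 1H, 1N → 0 − 1 + 1 = 0
C4: 2C, 1H, 1F → 0 − 1 + 1 = 0
C5: 1C, 2H, 1Si → 0 − 2 − 1 = -3
The most oxidised carbon is C1 at +3.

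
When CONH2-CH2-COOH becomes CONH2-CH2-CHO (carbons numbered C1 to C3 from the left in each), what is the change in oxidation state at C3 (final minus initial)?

Before: C3 has 1 bond to C, 3 bonds to O → oxidation state +3.
After: C3 has 1 bond to C, 1 bond to H, 2 bonds to O → oxidation state +1.
Δ = +1 − (+3) = -2, so this is a reduction at C3.

-2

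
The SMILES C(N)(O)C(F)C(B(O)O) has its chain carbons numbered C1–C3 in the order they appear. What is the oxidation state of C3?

C3 has one bond to C (0), one bond to H (-1), one bond to H (-1), one bond to B (-1).
Oxidation state = 0 − 1 − 1 − 1 = -3.

-3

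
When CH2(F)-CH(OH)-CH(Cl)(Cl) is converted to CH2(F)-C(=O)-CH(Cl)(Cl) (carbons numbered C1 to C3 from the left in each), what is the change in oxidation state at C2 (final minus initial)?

Before: C2 has 2 bonds to C, 1 bond to H, 1 bond to O → oxidation state 0.
After: C2 has 2 bonds to C, 2 bonds to O → oxidation state +2.
Δ = +2 − (0) = +2, so this is an oxidation at C2.

+2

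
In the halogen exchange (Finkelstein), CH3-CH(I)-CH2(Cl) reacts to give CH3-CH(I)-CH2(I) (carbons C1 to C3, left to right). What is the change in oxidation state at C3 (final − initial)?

0

Before: C3 has 1 bond to C, 2 bonds to H, 1 bond to Cl → oxidation state -1.
After: C3 has 1 bond to C, 2 bonds to H, 1 bond to I → oxidation state -1.
Δ = -1 − (-1) = 0, so no net redox change at C3.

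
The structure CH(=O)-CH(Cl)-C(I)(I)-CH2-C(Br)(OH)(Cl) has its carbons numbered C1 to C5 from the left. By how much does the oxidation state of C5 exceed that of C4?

C5: 1C, 1O, 1Cl, 1Br → 0 + 1 + 1 + 1 = +3
C4: 2C, 2H → 0 − 2 = -2
Difference: +3 − (-2) = +5.

+5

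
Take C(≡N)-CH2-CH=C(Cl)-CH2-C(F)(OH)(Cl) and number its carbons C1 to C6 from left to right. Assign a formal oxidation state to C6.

+3

Bonds to more-electronegative neighbours contribute +1 each, bonds to H or metals contribute −1 each, and C–C bonds contribute 0.
C6 has one bond to C (0), one bond to F (+1), one bond to O (+1), one bond to Cl (+1).
Oxidation state = 0 + 1 + 1 + 1 = +3.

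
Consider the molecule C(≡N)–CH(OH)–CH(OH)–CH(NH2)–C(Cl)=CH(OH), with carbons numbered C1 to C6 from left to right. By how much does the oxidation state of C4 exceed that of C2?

C4: 2C, 1H, 1N → 0 − 1 + 1 = 0
C2: 2C, 1H, 1O → 0 − 1 + 1 = 0
Difference: 0 − (0) = 0.

0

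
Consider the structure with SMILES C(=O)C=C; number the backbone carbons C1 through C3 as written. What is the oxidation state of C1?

C1 has one bond to C (0), a double bond to O (2×+1 = +2), one bond to H (-1).
Oxidation state = 0 + 2 − 1 = +1.

+1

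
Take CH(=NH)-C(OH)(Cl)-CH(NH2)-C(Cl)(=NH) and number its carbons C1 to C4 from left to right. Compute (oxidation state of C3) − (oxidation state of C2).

C3: 2C, 1H, 1N → 0 − 1 + 1 = 0
C2: 2C, 1O, 1Cl → 0 + 1 + 1 = +2
Difference: 0 − (+2) = -2.

-2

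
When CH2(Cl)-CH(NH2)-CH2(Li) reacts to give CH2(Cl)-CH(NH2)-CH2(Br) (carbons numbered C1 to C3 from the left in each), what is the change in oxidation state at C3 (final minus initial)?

+2

Before: C3 has 1 bond to C, 2 bonds to H, 1 bond to Li → oxidation state -3.
After: C3 has 1 bond to C, 2 bonds to H, 1 bond to Br → oxidation state -1.
Δ = -1 − (-3) = +2, so this is an oxidation at C3.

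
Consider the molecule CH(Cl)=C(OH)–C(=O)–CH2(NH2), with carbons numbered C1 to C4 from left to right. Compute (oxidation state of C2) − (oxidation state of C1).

C2: 3C, 1O → 0 + 1 = +1
C1: 2C, 1H, 1Cl → 0 − 1 + 1 = 0
Difference: +1 − (0) = +1.

+1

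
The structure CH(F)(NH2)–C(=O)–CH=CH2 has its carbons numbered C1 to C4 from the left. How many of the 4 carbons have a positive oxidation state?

2

Tallying each carbon's bonds:
C1: 1C, 1H, 1N, 1F → 0 − 1 + 1 + 1 = +1
C2: 2C, 2O → 0 + 2 = +2
C3: 3C, 1H → 0 − 1 = -1
C4: 2C, 2H → 0 − 2 = -2
2 carbons (C1, C2) meet the condition.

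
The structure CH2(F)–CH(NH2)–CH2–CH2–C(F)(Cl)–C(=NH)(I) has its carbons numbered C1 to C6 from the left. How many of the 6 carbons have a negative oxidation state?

Tallying each carbon's bonds:
C1: 1C, 2H, 1F → 0 − 2 + 1 = -1
C2: 2C, 1H, 1N → 0 − 1 + 1 = 0
C3: 2C, 2H → 0 − 2 = -2
C4: 2C, 2H → 0 − 2 = -2
C5: 2C, 1F, 1Cl → 0 + 1 + 1 = +2
C6: 1C, 2N, 1I → 0 + 2 + 1 = +3
3 carbons (C1, C3, C4) meet the condition.

3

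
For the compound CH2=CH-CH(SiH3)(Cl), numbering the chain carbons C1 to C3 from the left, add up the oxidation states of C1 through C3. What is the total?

-4

Tallying each carbon's bonds:
C1: 2C, 2H → 0 − 2 = -2
C2: 3C, 1H → 0 − 1 = -1
C3: 1C, 1H, 1Cl, 1Si → 0 − 1 + 1 − 1 = -1
Sum = -2 − 1 − 1 = -4.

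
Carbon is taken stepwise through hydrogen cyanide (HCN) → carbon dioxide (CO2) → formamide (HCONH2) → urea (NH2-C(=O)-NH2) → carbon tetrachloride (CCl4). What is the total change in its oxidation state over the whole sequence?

Carbon oxidation states along the series — hydrogen cyanide: +2, carbon dioxide: +4, formamide: +2, urea: +4, carbon tetrachloride: +4.
Net change = +4 − (+2) = +2.

+2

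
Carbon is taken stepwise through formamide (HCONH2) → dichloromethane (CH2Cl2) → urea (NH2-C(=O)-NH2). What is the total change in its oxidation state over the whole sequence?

+2

Carbon oxidation states along the series — formamide: +2, dichloromethane: 0, urea: +4.
Net change = +4 − (+2) = +2.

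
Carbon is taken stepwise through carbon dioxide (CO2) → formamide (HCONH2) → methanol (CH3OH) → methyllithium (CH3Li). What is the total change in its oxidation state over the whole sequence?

Carbon oxidation states along the series — carbon dioxide: +4, formamide: +2, methanol: -2, methyllithium: -4.
Net change = -4 − (+4) = -8.

-8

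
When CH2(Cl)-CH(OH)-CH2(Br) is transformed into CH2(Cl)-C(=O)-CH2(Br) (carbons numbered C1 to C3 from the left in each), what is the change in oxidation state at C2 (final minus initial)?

Before: C2 has 2 bonds to C, 1 bond to H, 1 bond to O → oxidation state 0.
After: C2 has 2 bonds to C, 2 bonds to O → oxidation state +2.
Δ = +2 − (0) = +2, so this is an oxidation at C2.

+2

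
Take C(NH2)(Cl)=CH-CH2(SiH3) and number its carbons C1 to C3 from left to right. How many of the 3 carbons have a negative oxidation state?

Tallying each carbon's bonds:
C1: 2C, 1N, 1Cl → 0 + 1 + 1 = +2
C2: 3C, 1H → 0 − 1 = -1
C3: 1C, 2H, 1Si → 0 − 2 − 1 = -3
2 carbons (C2, C3) meet the condition.

2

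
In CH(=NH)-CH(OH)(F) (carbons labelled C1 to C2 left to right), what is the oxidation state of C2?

+1

C2 has one bond to C (0), one bond to H (-1), one bond to O (+1), one bond to F (+1).
Oxidation state = 0 − 1 + 1 + 1 = +1.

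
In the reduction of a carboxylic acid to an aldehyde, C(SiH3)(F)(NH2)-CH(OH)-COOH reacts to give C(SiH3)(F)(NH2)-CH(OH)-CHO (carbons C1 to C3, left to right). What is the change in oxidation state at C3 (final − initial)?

-2

Before: C3 has 1 bond to C, 3 bonds to O → oxidation state +3.
After: C3 has 1 bond to C, 1 bond to H, 2 bonds to O → oxidation state +1.
Δ = +1 − (+3) = -2, so this is a reduction at C3.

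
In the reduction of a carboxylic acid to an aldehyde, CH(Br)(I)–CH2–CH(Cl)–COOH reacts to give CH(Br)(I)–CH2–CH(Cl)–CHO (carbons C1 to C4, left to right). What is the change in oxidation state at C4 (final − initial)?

-2

Before: C4 has 1 bond to C, 3 bonds to O → oxidation state +3.
After: C4 has 1 bond to C, 1 bond to H, 2 bonds to O → oxidation state +1.
Δ = +1 − (+3) = -2, so this is a reduction at C4.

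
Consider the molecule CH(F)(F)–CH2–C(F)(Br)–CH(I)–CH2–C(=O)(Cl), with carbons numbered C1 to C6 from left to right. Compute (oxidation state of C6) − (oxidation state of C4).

+3

C6: 1C, 2O, 1Cl → 0 + 2 + 1 = +3
C4: 2C, 1H, 1I → 0 − 1 + 1 = 0
Difference: +3 − (0) = +3.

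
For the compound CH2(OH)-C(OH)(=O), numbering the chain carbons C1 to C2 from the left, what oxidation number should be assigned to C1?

Assign +1 per bond to O/N/halogen, −1 per bond to H or an electropositive element, and 0 per bond to carbon.
C1 has one bond to C (0), one bond to O (+1), one bond to H (-1), one bond to H (-1).
Oxidation state = 0 + 1 − 1 − 1 = -1.

-1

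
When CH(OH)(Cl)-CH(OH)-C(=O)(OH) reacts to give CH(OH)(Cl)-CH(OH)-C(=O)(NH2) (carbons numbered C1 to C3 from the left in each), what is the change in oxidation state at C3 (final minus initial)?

Before: C3 has 1 bond to C, 3 bonds to O → oxidation state +3.
After: C3 has 1 bond to C, 2 bonds to O, 1 bond to N → oxidation state +3.
Δ = +3 − (+3) = 0, so no net redox change at C3.

0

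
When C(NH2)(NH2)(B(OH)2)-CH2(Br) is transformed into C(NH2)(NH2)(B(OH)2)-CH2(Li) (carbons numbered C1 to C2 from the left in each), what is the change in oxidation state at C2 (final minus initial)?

Before: C2 has 1 bond to C, 2 bonds to H, 1 bond to Br → oxidation state -1.
After: C2 has 1 bond to C, 2 bonds to H, 1 bond to Li → oxidation state -3.
Δ = -3 − (-1) = -2, so this is a reduction at C2.

-2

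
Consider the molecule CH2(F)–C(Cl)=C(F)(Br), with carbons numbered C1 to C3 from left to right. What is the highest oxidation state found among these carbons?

Tallying each carbon's bonds:
C1: 1C, 2H, 1F → 0 − 2 + 1 = -1
C2: 3C, 1Cl → 0 + 1 = +1
C3: 2C, 1F, 1Br → 0 + 1 + 1 = +2
The highest value is +2.

+2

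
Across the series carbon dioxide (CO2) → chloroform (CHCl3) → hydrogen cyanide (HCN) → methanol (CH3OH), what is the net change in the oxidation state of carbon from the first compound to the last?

-6

Carbon oxidation states along the series — carbon dioxide: +4, chloroform: +2, hydrogen cyanide: +2, methanol: -2.
Net change = -2 − (+4) = -6.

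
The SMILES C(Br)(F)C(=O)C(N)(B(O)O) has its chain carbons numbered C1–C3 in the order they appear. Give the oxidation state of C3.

C3 has one bond to C (0), one bond to N (+1), one bond to B (-1), one bond to H (-1).
Oxidation state = 0 + 1 − 1 − 1 = -1.

-1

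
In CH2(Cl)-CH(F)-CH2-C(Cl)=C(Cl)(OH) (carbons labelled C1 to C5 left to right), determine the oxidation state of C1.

-1

C1 has one bond to C (0), one bond to H (-1), one bond to Cl (+1), one bond to H (-1).
Oxidation state = 0 − 1 + 1 − 1 = -1.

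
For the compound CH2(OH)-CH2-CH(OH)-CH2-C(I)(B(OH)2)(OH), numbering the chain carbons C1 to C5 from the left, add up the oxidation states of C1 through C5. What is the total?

Count +1 for every bond to an atom more electronegative than carbon and −1 for every bond to one less electronegative; C–C bonds are 0. Tallying each carbon:
C1: 1C, 2H, 1O → 0 − 2 + 1 = -1
C2: 2C, 2H → 0 − 2 = -2
C3: 2C, 1H, 1O → 0 − 1 + 1 = 0
C4: 2C, 2H → 0 − 2 = -2
C5: 1C, 1O, 1I, 1B → 0 + 1 + 1 − 1 = +1
Sum = -1 − 2 + 0 − 2 + 1 = -4.

-4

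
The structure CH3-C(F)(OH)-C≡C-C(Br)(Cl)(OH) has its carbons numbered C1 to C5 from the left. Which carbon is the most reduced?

C1

Assign +1 per bond to O/N/halogen, −1 per bond to H or an electropositive element, and 0 per bond to carbon. Tallying each carbon:
C1: 1C, 3H → 0 − 3 = -3
C2: 2C, 1O, 1F → 0 + 1 + 1 = +2
C3: 4C → 0 = 0
C4: 4C → 0 = 0
C5: 1C, 1O, 1Cl, 1Br → 0 + 1 + 1 + 1 = +3
The most reduced carbon is C1 at -3.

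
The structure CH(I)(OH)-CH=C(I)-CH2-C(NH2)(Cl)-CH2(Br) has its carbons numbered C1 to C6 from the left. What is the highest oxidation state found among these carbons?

Tallying each carbon's bonds:
C1: 1C, 1H, 1O, 1I → 0 − 1 + 1 + 1 = +1
C2: 3C, 1H → 0 − 1 = -1
C3: 3C, 1I → 0 + 1 = +1
C4: 2C, 2H → 0 − 2 = -2
C5: 2C, 1N, 1Cl → 0 + 1 + 1 = +2
C6: 1C, 2H, 1Br → 0 − 2 + 1 = -1
The highest value is +2.

+2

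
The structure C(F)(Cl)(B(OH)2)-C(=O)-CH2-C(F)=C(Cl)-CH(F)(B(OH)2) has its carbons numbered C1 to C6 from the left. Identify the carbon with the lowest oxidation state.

C3

Assign +1 per bond to O/N/halogen, −1 per bond to H or an electropositive element, and 0 per bond to carbon. Tallying each carbon:
C1: 1C, 1F, 1Cl, 1B → 0 + 1 + 1 − 1 = +1
C2: 2C, 2O → 0 + 2 = +2
C3: 2C, 2H → 0 − 2 = -2
C4: 3C, 1F → 0 + 1 = +1
C5: 3C, 1Cl → 0 + 1 = +1
C6: 1C, 1H, 1F, 1B → 0 − 1 + 1 − 1 = -1
The most reduced carbon is C3 at -2.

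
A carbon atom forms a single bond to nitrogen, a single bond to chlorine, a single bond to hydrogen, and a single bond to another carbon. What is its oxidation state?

+1

Assign +1 per bond to O/N/halogen, −1 per bond to H or an electropositive element, and 0 per bond to carbon.
The carbon has one bond to C (0), one bond to H (-1), one bond to N (+1), one bond to Cl (+1).
Oxidation state = 0 − 1 + 1 + 1 = +1.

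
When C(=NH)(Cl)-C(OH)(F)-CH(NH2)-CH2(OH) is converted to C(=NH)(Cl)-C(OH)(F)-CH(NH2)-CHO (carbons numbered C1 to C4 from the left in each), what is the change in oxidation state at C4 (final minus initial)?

+2

Before: C4 has 1 bond to C, 2 bonds to H, 1 bond to O → oxidation state -1.
After: C4 has 1 bond to C, 1 bond to H, 2 bonds to O → oxidation state +1.
Δ = +1 − (-1) = +2, so this is an oxidation at C4.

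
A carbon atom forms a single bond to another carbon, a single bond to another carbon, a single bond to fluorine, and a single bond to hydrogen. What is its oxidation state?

Assign +1 per bond to O/N/halogen, −1 per bond to H or an electropositive element, and 0 per bond to carbon.
The carbon has one bond to C (0), one bond to C (0), one bond to H (-1), one bond to F (+1).
Oxidation state = 0 + 0 − 1 + 1 = 0.

0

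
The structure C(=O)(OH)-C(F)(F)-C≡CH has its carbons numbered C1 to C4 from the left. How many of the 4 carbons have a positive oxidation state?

2

Tallying each carbon's bonds:
C1: 1C, 3O → 0 + 3 = +3
C2: 2C, 2F → 0 + 2 = +2
C3: 4C → 0 = 0
C4: 3C, 1H → 0 − 1 = -1
2 carbons (C1, C2) meet the condition.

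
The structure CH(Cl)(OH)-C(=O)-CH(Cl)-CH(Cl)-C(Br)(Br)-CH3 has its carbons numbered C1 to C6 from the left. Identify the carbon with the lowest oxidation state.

C6

Count +1 for every bond to an atom more electronegative than carbon and −1 for every bond to one less electronegative; C–C bonds are 0. Tallying each carbon:
C1: 1C, 1H, 1O, 1Cl → 0 − 1 + 1 + 1 = +1
C2: 2C, 2O → 0 + 2 = +2
C3: 2C, 1H, 1Cl → 0 − 1 + 1 = 0
C4: 2C, 1H, 1Cl → 0 − 1 + 1 = 0
C5: 2C, 2Br → 0 + 2 = +2
C6: 1C, 3H → 0 − 3 = -3
The most reduced carbon is C6 at -3.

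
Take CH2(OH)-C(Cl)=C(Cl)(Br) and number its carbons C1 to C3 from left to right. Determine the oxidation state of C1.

Assign +1 per bond to O/N/halogen, −1 per bond to H or an electropositive element, and 0 per bond to carbon.
C1 has one bond to C (0), one bond to H (-1), one bond to O (+1), one bond to H (-1).
Oxidation state = 0 − 1 + 1 − 1 = -1.

-1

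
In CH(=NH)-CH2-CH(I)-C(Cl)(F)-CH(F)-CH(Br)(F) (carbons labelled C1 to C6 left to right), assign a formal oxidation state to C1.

C1 has one bond to C (0), a double bond to N (2×+1 = +2), one bond to H (-1).
Oxidation state = 0 + 2 − 1 = +1.

+1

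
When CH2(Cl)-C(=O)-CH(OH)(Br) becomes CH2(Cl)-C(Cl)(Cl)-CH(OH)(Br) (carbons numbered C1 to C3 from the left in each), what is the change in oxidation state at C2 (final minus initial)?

Before: C2 has 2 bonds to C, 2 bonds to O → oxidation state +2.
After: C2 has 2 bonds to C, 2 bonds to Cl → oxidation state +2.
Δ = +2 − (+2) = 0, so no net redox change at C2.

0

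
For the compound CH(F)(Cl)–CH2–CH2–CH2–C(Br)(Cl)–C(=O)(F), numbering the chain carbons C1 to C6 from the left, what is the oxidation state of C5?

C5 has one bond to C (0), one bond to C (0), one bond to Br (+1), one bond to Cl (+1).
Oxidation state = 0 + 0 + 1 + 1 = +2.

+2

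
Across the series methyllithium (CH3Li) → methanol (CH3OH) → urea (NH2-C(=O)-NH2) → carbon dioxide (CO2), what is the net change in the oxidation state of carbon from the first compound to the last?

Carbon oxidation states along the series — methyllithium: -4, methanol: -2, urea: +4, carbon dioxide: +4.
Net change = +4 − (-4) = +8.

+8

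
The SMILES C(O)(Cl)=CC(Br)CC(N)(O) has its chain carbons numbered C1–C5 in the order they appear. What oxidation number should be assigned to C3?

Bonds to more-electronegative neighbours contribute +1 each, bonds to H or metals contribute −1 each, and C–C bonds contribute 0.
C3 has one bond to C (0), one bond to C (0), one bond to Br (+1), one bond to H (-1).
Oxidation state = 0 + 0 + 1 − 1 = 0.

0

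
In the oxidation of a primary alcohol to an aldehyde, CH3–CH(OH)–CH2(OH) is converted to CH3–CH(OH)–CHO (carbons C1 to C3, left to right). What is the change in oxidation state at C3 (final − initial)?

Before: C3 has 1 bond to C, 2 bonds to H, 1 bond to O → oxidation state -1.
After: C3 has 1 bond to C, 1 bond to H, 2 bonds to O → oxidation state +1.
Δ = +1 − (-1) = +2, so this is an oxidation at C3.

+2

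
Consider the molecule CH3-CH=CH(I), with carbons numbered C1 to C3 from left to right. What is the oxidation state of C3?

0

Count +1 for every bond to an atom more electronegative than carbon and −1 for every bond to one less electronegative; C–C bonds are 0.
C3 has a double bond to C (2×0 = 0), one bond to H (-1), one bond to I (+1).
Oxidation state = 0 − 1 + 1 = 0.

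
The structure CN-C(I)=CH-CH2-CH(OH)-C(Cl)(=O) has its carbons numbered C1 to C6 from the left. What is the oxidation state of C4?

Each bond to a more electronegative atom (O, N, halogen) counts +1, each bond to a less electronegative atom (H, metal, B, Si) counts −1, and each C–C bond counts 0.
C4 has one bond to C (0), one bond to C (0), one bond to H (-1), one bond to H (-1).
Oxidation state = 0 + 0 − 1 − 1 = -2.

-2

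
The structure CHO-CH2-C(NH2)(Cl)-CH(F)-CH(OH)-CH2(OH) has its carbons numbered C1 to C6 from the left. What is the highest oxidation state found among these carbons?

+2

Bonds to more-electronegative neighbours contribute +1 each, bonds to H or metals contribute −1 each, and C–C bonds contribute 0. Tallying each carbon:
C1: 1C, 1H, 2O → 0 − 1 + 2 = +1
C2: 2C, 2H → 0 − 2 = -2
C3: 2C, 1N, 1Cl → 0 + 1 + 1 = +2
C4: 2C, 1H, 1F → 0 − 1 + 1 = 0
C5: 2C, 1H, 1O → 0 − 1 + 1 = 0
C6: 1C, 2H, 1O → 0 − 2 + 1 = -1
The highest value is +2.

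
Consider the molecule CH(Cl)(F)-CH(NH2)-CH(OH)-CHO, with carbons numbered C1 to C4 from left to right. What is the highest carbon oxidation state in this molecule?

+1

Each bond to a more electronegative atom (O, N, halogen) counts +1, each bond to a less electronegative atom (H, metal, B, Si) counts −1, and each C–C bond counts 0. Tallying each carbon:
C1: 1C, 1H, 1F, 1Cl → 0 − 1 + 1 + 1 = +1
C2: 2C, 1H, 1N → 0 − 1 + 1 = 0
C3: 2C, 1H, 1O → 0 − 1 + 1 = 0
C4: 1C, 1H, 2O → 0 − 1 + 2 = +1
The highest value is +1.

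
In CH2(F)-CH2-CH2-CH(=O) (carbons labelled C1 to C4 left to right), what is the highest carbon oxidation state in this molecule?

+1

Bonds to more-electronegative neighbours contribute +1 each, bonds to H or metals contribute −1 each, and C–C bonds contribute 0. Tallying each carbon:
C1: 1C, 2H, 1F → 0 − 2 + 1 = -1
C2: 2C, 2H → 0 − 2 = -2
C3: 2C, 2H → 0 − 2 = -2
C4: 1C, 1H, 2O → 0 − 1 + 2 = +1
The highest value is +1.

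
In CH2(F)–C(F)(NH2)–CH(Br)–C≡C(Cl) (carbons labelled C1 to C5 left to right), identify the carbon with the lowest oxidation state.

Tallying each carbon's bonds:
C1: 1C, 2H, 1F → 0 − 2 + 1 = -1
C2: 2C, 1N, 1F → 0 + 1 + 1 = +2
C3: 2C, 1H, 1Br → 0 − 1 + 1 = 0
C4: 4C → 0 = 0
C5: 3C, 1Cl → 0 + 1 = +1
The most reduced carbon is C1 at -1.

C1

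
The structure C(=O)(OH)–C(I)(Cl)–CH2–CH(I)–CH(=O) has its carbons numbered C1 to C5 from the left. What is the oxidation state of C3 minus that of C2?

-4

C3: 2C, 2H → 0 − 2 = -2
C2: 2C, 1Cl, 1I → 0 + 1 + 1 = +2
Difference: -2 − (+2) = -4.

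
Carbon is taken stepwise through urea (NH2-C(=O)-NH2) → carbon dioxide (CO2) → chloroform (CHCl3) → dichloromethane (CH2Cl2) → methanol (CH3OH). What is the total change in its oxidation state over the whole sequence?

-6

Carbon oxidation states along the series — urea: +4, carbon dioxide: +4, chloroform: +2, dichloromethane: 0, methanol: -2.
Net change = -2 − (+4) = -6.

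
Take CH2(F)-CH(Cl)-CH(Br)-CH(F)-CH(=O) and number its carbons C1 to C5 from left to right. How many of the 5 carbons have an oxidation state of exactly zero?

Tallying each carbon's bonds:
C1: 1C, 2H, 1F → 0 − 2 + 1 = -1
C2: 2C, 1H, 1Cl → 0 − 1 + 1 = 0
C3: 2C, 1H, 1Br → 0 − 1 + 1 = 0
C4: 2C, 1H, 1F → 0 − 1 + 1 = 0
C5: 1C, 1H, 2O → 0 − 1 + 2 = +1
3 carbons (C2, C3, C4) meet the condition.

3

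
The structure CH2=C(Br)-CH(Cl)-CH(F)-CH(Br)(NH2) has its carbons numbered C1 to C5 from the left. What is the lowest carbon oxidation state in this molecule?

-2

Tallying each carbon's bonds:
C1: 2C, 2H → 0 − 2 = -2
C2: 3C, 1Br → 0 + 1 = +1
C3: 2C, 1H, 1Cl → 0 − 1 + 1 = 0
C4: 2C, 1H, 1F → 0 − 1 + 1 = 0
C5: 1C, 1H, 1N, 1Br → 0 − 1 + 1 + 1 = +1
The lowest value is -2.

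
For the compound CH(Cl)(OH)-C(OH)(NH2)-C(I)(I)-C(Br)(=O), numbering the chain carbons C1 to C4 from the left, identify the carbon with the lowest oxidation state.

C1

Each bond to a more electronegative atom (O, N, halogen) counts +1, each bond to a less electronegative atom (H, metal, B, Si) counts −1, and each C–C bond counts 0. Tallying each carbon:
C1: 1C, 1H, 1O, 1Cl → 0 − 1 + 1 + 1 = +1
C2: 2C, 1O, 1N → 0 + 1 + 1 = +2
C3: 2C, 2I → 0 + 2 = +2
C4: 1C, 2O, 1Br → 0 + 2 + 1 = +3
The most reduced carbon is C1 at +1.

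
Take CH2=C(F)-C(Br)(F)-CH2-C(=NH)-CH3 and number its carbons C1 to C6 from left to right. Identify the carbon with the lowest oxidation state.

C6

Bonds to more-electronegative neighbours contribute +1 each, bonds to H or metals contribute −1 each, and C–C bonds contribute 0. Tallying each carbon:
C1: 2C, 2H → 0 − 2 = -2
C2: 3C, 1F → 0 + 1 = +1
C3: 2C, 1F, 1Br → 0 + 1 + 1 = +2
C4: 2C, 2H → 0 − 2 = -2
C5: 2C, 2N → 0 + 2 = +2
C6: 1C, 3H → 0 − 3 = -3
The most reduced carbon is C6 at -3.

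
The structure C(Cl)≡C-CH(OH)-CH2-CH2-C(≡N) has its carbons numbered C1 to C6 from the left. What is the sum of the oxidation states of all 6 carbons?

Tallying each carbon's bonds:
C1: 3C, 1Cl → 0 + 1 = +1
C2: 4C → 0 = 0
C3: 2C, 1H, 1O → 0 − 1 + 1 = 0
C4: 2C, 2H → 0 − 2 = -2
C5: 2C, 2H → 0 − 2 = -2
C6: 1C, 3N → 0 + 3 = +3
Sum = +1 + 0 + 0 − 2 − 2 + 3 = 0.

0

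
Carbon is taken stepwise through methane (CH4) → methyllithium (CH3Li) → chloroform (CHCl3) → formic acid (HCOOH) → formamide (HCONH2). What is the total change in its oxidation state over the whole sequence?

+6

Carbon oxidation states along the series — methane: -4, methyllithium: -4, chloroform: +2, formic acid: +2, formamide: +2.
Net change = +2 − (-4) = +6.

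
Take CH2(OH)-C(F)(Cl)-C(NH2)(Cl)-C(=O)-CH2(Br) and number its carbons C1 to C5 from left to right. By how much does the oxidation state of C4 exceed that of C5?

+3

C4: 2C, 2O → 0 + 2 = +2
C5: 1C, 2H, 1Br → 0 − 2 + 1 = -1
Difference: +2 − (-1) = +3.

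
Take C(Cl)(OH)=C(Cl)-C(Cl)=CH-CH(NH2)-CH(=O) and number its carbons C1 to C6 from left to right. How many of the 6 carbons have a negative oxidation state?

1

Tallying each carbon's bonds:
C1: 2C, 1O, 1Cl → 0 + 1 + 1 = +2
C2: 3C, 1Cl → 0 + 1 = +1
C3: 3C, 1Cl → 0 + 1 = +1
C4: 3C, 1H → 0 − 1 = -1
C5: 2C, 1H, 1N → 0 − 1 + 1 = 0
C6: 1C, 1H, 2O → 0 − 1 + 2 = +1
1 carbon (C4) meets the condition.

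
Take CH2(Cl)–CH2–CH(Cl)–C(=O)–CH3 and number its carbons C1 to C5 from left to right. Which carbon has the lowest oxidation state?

Tallying each carbon's bonds:
C1: 1C, 2H, 1Cl → 0 − 2 + 1 = -1
C2: 2C, 2H → 0 − 2 = -2
C3: 2C, 1H, 1Cl → 0 − 1 + 1 = 0
C4: 2C, 2O → 0 + 2 = +2
C5: 1C, 3H → 0 − 3 = -3
The most reduced carbon is C5 at -3.

C5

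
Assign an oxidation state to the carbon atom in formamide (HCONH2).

Each bond to a more electronegative atom (O, N, halogen) counts +1, each bond to a less electronegative atom (H, metal, B, Si) counts −1, and each C–C bond counts 0.
The carbon has one bond to H (-1), a double bond to O (2×+1 = +2), one bond to N (+1).
Oxidation state = -1 + 2 + 1 = +2.

+2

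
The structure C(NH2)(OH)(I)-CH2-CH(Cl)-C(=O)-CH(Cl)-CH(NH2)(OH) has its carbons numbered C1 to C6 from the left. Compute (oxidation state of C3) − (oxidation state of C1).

-3

C3: 2C, 1H, 1Cl → 0 − 1 + 1 = 0
C1: 1C, 1O, 1N, 1I → 0 + 1 + 1 + 1 = +3
Difference: 0 − (+3) = -3.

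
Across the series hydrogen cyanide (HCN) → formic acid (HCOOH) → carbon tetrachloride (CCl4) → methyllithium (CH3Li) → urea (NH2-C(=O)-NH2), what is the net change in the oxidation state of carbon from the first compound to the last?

+2

Carbon oxidation states along the series — hydrogen cyanide: +2, formic acid: +2, carbon tetrachloride: +4, methyllithium: -4, urea: +4.
Net change = +4 − (+2) = +2.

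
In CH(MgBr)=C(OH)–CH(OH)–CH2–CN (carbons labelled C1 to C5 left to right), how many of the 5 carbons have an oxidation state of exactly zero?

1

Tallying each carbon's bonds:
C1: 2C, 1H, 1Mg → 0 − 1 − 1 = -2
C2: 3C, 1O → 0 + 1 = +1
C3: 2C, 1H, 1O → 0 − 1 + 1 = 0
C4: 2C, 2H → 0 − 2 = -2
C5: 1C, 3N → 0 + 3 = +3
1 carbon (C3) meets the condition.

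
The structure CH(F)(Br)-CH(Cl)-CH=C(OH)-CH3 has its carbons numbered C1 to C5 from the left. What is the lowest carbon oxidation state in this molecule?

Tallying each carbon's bonds:
C1: 1C, 1H, 1F, 1Br → 0 − 1 + 1 + 1 = +1
C2: 2C, 1H, 1Cl → 0 − 1 + 1 = 0
C3: 3C, 1H → 0 − 1 = -1
C4: 3C, 1O → 0 + 1 = +1
C5: 1C, 3H → 0 − 3 = -3
The lowest value is -3.

-3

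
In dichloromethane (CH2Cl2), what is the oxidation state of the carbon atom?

The carbon has one bond to H (-1), one bond to H (-1), one bond to Cl (+1), one bond to Cl (+1).
Oxidation state = -1 − 1 + 1 + 1 = 0.

0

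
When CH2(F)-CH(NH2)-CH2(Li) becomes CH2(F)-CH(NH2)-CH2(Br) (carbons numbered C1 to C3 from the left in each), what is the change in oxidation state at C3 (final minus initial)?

Before: C3 has 1 bond to C, 2 bonds to H, 1 bond to Li → oxidation state -3.
After: C3 has 1 bond to C, 2 bonds to H, 1 bond to Br → oxidation state -1.
Δ = -1 − (-3) = +2, so this is an oxidation at C3.

+2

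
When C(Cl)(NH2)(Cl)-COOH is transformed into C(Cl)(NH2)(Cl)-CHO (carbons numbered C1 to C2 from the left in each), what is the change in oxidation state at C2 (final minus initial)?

Before: C2 has 1 bond to C, 3 bonds to O → oxidation state +3.
After: C2 has 1 bond to C, 1 bond to H, 2 bonds to O → oxidation state +1.
Δ = +1 − (+3) = -2, so this is a reduction at C2.

-2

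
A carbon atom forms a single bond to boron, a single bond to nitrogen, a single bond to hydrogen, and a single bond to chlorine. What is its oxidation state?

Bonds to more-electronegative neighbours contribute +1 each, bonds to H or metals contribute −1 each, and C–C bonds contribute 0.
The carbon has one bond to B (-1), one bond to Cl (+1), one bond to H (-1), one bond to N (+1).
Oxidation state = -1 + 1 − 1 + 1 = 0.

0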